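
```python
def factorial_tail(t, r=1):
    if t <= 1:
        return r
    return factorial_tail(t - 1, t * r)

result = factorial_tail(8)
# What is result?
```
Call trace:
factorial_tail(t=8, r=1)
  factorial_tail(t=7, r=8)
    factorial_tail(t=6, r=56)
      factorial_tail(t=5, r=336)
        factorial_tail(t=4, r=1680)
          factorial_tail(t=3, r=6720)
            factorial_tail(t=2, r=20160)
              factorial_tail(t=1, r=40320)
              -> return 40320
            -> return 40320
          -> return 40320
        -> return 40320
      -> return 40320
    -> return 40320
  -> return 40320
-> return 40320

Final answer: 40320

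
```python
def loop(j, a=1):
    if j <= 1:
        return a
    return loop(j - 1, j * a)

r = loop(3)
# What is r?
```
Call trace:
loop(j=3, a=1)
  loop(j=2, a=3)
    loop(j=1, a=6)
    -> return 6
  -> return 6
-> return 6

Final answer: 6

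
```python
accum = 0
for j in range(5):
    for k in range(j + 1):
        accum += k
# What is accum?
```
Trace:
  accum=0
  accum=0, j=0, k=0
  accum=0, j=1, k=0
  accum=1, j=1, k=1
  accum=1, j=2, k=0
  accum=2, j=2, k=1
  accum=4, j=2, k=2
  accum=4, j=3, k=0
  accum=5, j=3, k=1
  accum=7, j=3, k=2
  accum=10, j=3, k=3
  accum=10, j=4, k=0
  accum=11, j=4, k=1
  accum=13, j=4, k=2
  accum=16, j=4, k=3
  accum=20, j=4, k=4

Final answer: 20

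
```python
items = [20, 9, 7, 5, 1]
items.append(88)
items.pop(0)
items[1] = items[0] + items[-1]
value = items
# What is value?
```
Trace:
  items=[20, 9, 7, 5, 1]
  items=[20, 9, 7, 5, 1, 88]
  items=[9, 7, 5, 1, 88]
  items=[9, 97, 5, 1, 88]
  items=[9, 97, 5, 1, 88], value=[9, 97, 5, 1, 88]

Final answer: [9, 97, 5, 1, 88]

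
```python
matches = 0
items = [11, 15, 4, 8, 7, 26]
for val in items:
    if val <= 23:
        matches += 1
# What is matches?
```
Trace:
  matches=0
  matches=1, val=11
  matches=2, val=15
  matches=3, val=4
  matches=4, val=8
  matches=5, val=7
  matches=5, val=26

Final answer: 5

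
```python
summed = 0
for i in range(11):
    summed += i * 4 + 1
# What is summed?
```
Trace:
  summed=0
  summed=1, i=0
  summed=6, i=1
  summed=15, i=2
  summed=28, i=3
  summed=45, i=4
  summed=66, i=5
  summed=91, i=6
  summed=120, i=7
  summed=153, i=8
  summed=190, i=9
  summed=231, i=10

Final answer: 231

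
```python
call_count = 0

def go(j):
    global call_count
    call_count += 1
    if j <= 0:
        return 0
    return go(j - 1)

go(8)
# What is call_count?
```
Call trace:
go(j=8)
  go(j=7)
    go(j=6)
      go(j=5)
        go(j=4)
          go(j=3)
            go(j=2)
              go(j=1)
                go(j=0)
                -> return 0
              -> return 0
            -> return 0
          -> return 0
        -> return 0
      -> return 0
    -> return 0
  -> return 0
-> return 0

call_count is incremented once per call. go is entered once for each j = 8, 7, 6, 5, 4, 3, 2, 1, 0 (the j <= 0 call returns without recursing), i.e. 8 + 1 calls.
call_count = 9

Final answer: 9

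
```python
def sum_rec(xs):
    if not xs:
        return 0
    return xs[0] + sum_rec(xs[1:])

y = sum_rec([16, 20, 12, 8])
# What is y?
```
Call trace:
sum_rec(xs=[16, 20, 12, 8])
  sum_rec(xs=[20, 12, 8])
    sum_rec(xs=[12, 8])
      sum_rec(xs=[8])
        sum_rec(xs=[])
        -> return 0
      -> return 8
    -> return 20
  -> return 40
-> return 56

Final answer: 56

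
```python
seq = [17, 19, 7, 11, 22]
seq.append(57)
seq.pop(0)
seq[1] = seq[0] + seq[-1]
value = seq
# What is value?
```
Trace:
  seq=[17, 19, 7, 11, 22]
  seq=[17, 19, 7, 11, 22, 57]
  seq=[19, 7, 11, 22, 57]
  seq=[19, 76, 11, 22, 57]
  seq=[19, 76, 11, 22, 57], value=[19, 76, 11, 22, 57]

Final answer: [19, 76, 11, 22, 57]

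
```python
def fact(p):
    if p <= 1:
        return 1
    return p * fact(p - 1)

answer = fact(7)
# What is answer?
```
Call trace:
fact(p=7)
  fact(p=6)
    fact(p=5)
      fact(p=4)
        fact(p=3)
          fact(p=2)
            fact(p=1)
            -> return 1
          -> return 2
        -> return 6
      -> return 24
    -> return 120
  -> return 720
-> return 5040

Final answer: 5040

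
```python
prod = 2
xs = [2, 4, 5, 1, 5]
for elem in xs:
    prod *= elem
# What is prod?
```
Trace:
  prod=2
  prod=4, elem=2
  prod=16, elem=4
  prod=80, elem=5
  prod=80, elem=1
  prod=400, elem=5

Final answer: 400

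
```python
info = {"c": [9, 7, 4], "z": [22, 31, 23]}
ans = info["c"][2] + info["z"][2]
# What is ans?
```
Trace:
  info={'c': [9, 7, 4], 'z': [22, 31, 23]}
  info={'c': [9, 7, 4], 'z': [22, 31, 23]}, ans=27

Final answer: 27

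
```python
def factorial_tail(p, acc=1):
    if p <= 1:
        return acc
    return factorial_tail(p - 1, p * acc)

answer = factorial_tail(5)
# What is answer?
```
Call trace:
factorial_tail(p=5, acc=1)
  factorial_tail(p=4, acc=5)
    factorial_tail(p=3, acc=20)
      factorial_tail(p=2, acc=60)
        factorial_tail(p=1, acc=120)
        -> return 120
      -> return 120
    -> return 120
  -> return 120
-> return 120

Final answer: 120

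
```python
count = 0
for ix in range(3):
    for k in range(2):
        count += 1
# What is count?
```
Trace:
  count=0
  count=1, ix=0, k=0
  count=2, ix=0, k=1
  count=3, ix=1, k=0
  count=4, ix=1, k=1
  count=5, ix=2, k=0
  count=6, ix=2, k=1

Final answer: 6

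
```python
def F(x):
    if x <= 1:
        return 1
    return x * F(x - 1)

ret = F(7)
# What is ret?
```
Call trace:
F(x=7)
  F(x=6)
    F(x=5)
      F(x=4)
        F(x=3)
          F(x=2)
            F(x=1)
            -> return 1
          -> return 2
        -> return 6
      -> return 24
    -> return 120
  -> return 720
-> return 5040

Final answer: 5040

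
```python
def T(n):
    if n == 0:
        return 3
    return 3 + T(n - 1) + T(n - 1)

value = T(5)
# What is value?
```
Call trace (a repeated sub-call is expanded the first time; later identical calls just restate its return value):
T(n=5)
  T(n=4)
    T(n=3)
      T(n=2)
        T(n=1)
          T(n=0)
          -> return 3
          T(n=0)
          -> return 3
        -> return 9
        T(n=1) -> return 9  (same call as traced above)
      -> return 21
      T(n=2) -> return 21  (same call as traced above)
    -> return 45
    T(n=3) -> return 45  (same call as traced above)
  -> return 93
  T(n=4) -> return 93  (same call as traced above)
-> return 189

Final answer: 189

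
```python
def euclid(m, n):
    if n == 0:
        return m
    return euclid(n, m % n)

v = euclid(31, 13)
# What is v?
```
Call trace:
euclid(m=31, n=13)
  euclid(m=13, n=5)
    euclid(m=5, n=3)
      euclid(m=3, n=2)
        euclid(m=2, n=1)
          euclid(m=1, n=0)
          -> return 1
        -> return 1
      -> return 1
    -> return 1
  -> return 1
-> return 1

Final answer: 1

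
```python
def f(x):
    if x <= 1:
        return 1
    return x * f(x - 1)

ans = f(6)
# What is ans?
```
Call trace:
f(x=6)
  f(x=5)
    f(x=4)
      f(x=3)
        f(x=2)
          f(x=1)
          -> return 1
        -> return 2
      -> return 6
    -> return 24
  -> return 120
-> return 720

Final answer: 720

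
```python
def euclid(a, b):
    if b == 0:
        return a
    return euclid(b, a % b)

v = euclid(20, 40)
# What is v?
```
Call trace:
euclid(a=20, b=40)
  euclid(a=40, b=20)
    euclid(a=20, b=0)
    -> return 20
  -> return 20
-> return 20

Final answer: 20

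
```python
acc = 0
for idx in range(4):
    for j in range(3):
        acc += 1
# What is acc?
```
Trace:
  acc=0
  acc=1, idx=0, j=0
  acc=2, idx=0, j=1
  acc=3, idx=0, j=2
  acc=4, idx=1, j=0
  acc=5, idx=1, j=1
  acc=6, idx=1, j=2
  acc=7, idx=2, j=0
  acc=8, idx=2, j=1
  acc=9, idx=2, j=2
  acc=10, idx=3, j=0
  acc=11, idx=3, j=1
  acc=12, idx=3, j=2

Final answer: 12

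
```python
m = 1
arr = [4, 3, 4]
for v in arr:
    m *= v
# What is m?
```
Trace:
  m=1
  m=4, v=4
  m=12, v=3
  m=48, v=4

Final answer: 48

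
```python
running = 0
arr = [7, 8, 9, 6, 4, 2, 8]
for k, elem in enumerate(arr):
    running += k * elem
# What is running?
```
Trace:
  running=0
  running=0, k=0, elem=7
  running=8, k=1, elem=8
  running=26, k=2, elem=9
  running=44, k=3, elem=6
  running=60, k=4, elem=4
  running=70, k=5, elem=2
  running=118, k=6, elem=8

Final answer: 118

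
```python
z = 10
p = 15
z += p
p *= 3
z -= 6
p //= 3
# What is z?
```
Trace:
  z=10
  z=10, p=15
  z=25, p=15
  z=25, p=45
  z=19, p=45
  z=19, p=15

Final answer: 19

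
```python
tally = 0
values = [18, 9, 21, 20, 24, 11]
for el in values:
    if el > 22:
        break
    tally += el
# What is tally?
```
Trace:
  tally=0
  tally=18, el=18
  tally=27, el=9
  tally=48, el=21
  tally=68, el=20
  tally=68, el=24

Final answer: 68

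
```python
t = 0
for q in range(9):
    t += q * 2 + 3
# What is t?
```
Trace:
  t=0
  t=3, q=0
  t=8, q=1
  t=15, q=2
  t=24, q=3
  t=35, q=4
  t=48, q=5
  t=63, q=6
  t=80, q=7
  t=99, q=8

Final answer: 99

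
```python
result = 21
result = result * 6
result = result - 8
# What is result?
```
Trace:
  result=21
  result=126
  result=118

Final answer: 118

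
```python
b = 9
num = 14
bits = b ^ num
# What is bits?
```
Trace:
  b=9
  b=9, num=14
  b=9, num=14, bits=7

Final answer: 7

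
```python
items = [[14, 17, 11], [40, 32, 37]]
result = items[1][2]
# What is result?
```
Trace:
  items=[[14, 17, 11], [40, 32, 37]]
  items=[[14, 17, 11], [40, 32, 37]], result=37

Final answer: 37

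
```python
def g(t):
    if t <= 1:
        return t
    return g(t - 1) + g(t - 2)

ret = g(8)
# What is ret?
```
Call trace (a repeated sub-call is expanded the first time; later identical calls just restate its return value):
g(t=8)
  g(t=7)
    g(t=6)
      g(t=5)
        g(t=4)
          g(t=3)
            g(t=2)
              g(t=1)
              -> return 1
              g(t=0)
              -> return 0
            -> return 1
            g(t=1)
            -> return 1
          -> return 2
          g(t=2) -> return 1  (same call as traced above)
        -> return 3
        g(t=3) -> return 2  (same call as traced above)
      -> return 5
      g(t=4) -> return 3  (same call as traced above)
    -> return 8
    g(t=5) -> return 5  (same call as traced above)
  -> return 13
  g(t=6) -> return 8  (same call as traced above)
-> return 21

Final answer: 21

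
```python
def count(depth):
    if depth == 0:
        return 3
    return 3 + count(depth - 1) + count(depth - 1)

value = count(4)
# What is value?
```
Call trace (a repeated sub-call is expanded the first time; later identical calls just restate its return value):
count(depth=4)
  count(depth=3)
    count(depth=2)
      count(depth=1)
        count(depth=0)
        -> return 3
        count(depth=0)
        -> return 3
      -> return 9
      count(depth=1) -> return 9  (same call as traced above)
    -> return 21
    count(depth=2) -> return 21  (same call as traced above)
  -> return 45
  count(depth=3) -> return 45  (same call as traced above)
-> return 93

Final answer: 93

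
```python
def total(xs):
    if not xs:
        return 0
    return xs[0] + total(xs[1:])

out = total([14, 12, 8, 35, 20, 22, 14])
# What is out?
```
Call trace:
total(xs=[14, 12, 8, 35, 20, 22, 14])
  total(xs=[12, 8, 35, 20, 22, 14])
    total(xs=[8, 35, 20, 22, 14])
      total(xs=[35, 20, 22, 14])
        total(xs=[20, 22, 14])
          total(xs=[22, 14])
            total(xs=[14])
              total(xs=[])
              -> return 0
            -> return 14
          -> return 36
        -> return 56
      -> return 91
    -> return 99
  -> return 111
-> return 125

Final answer: 125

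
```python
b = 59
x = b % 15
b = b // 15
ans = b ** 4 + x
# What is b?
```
Trace:
  b=59
  b=59, x=14
  b=3, x=14
  b=3, x=14, ans=95

Final answer: 3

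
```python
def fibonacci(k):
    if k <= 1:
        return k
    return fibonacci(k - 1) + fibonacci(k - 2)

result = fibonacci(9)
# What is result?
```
Call trace (a repeated sub-call is expanded the first time; later identical calls just restate its return value):
fibonacci(k=9)
  fibonacci(k=8)
    fibonacci(k=7)
      fibonacci(k=6)
        fibonacci(k=5)
          fibonacci(k=4)
            fibonacci(k=3)
              fibonacci(k=2)
                fibonacci(k=1)
                -> return 1
                fibonacci(k=0)
                -> return 0
              -> return 1
              fibonacci(k=1)
              -> return 1
            -> return 2
            fibonacci(k=2) -> return 1  (same call as traced above)
          -> return 3
          fibonacci(k=3) -> return 2  (same call as traced above)
        -> return 5
        fibonacci(k=4) -> return 3  (same call as traced above)
      -> return 8
      fibonacci(k=5) -> return 5  (same call as traced above)
    -> return 13
    fibonacci(k=6) -> return 8  (same call as traced above)
  -> return 21
  fibonacci(k=7) -> return 13  (same call as traced above)
-> return 34

Final answer: 34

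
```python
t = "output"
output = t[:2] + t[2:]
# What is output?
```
Trace:
  t='output'
  t='output', output='output'

Final answer: 'output'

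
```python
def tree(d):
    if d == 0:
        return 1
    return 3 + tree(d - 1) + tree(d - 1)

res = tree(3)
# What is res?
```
Call trace (a repeated sub-call is expanded the first time; later identical calls just restate its return value):
tree(d=3)
  tree(d=2)
    tree(d=1)
      tree(d=0)
      -> return 1
      tree(d=0)
      -> return 1
    -> return 5
    tree(d=1) -> return 5  (same call as traced above)
  -> return 13
  tree(d=2) -> return 13  (same call as traced above)
-> return 29

Final answer: 29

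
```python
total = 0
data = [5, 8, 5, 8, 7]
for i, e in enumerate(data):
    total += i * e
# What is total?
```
Trace:
  total=0
  total=0, i=0, e=5
  total=8, i=1, e=8
  total=18, i=2, e=5
  total=42, i=3, e=8
  total=70, i=4, e=7

Final answer: 70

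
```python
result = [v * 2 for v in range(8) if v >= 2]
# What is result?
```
Trace:
  v=0
  v=1
  v=2
  v=3
  v=4
  v=5
  v=6
  v=7
  result=[4, 6, 8, 10, 12, 14]

Final answer: [4, 6, 8, 10, 12, 14]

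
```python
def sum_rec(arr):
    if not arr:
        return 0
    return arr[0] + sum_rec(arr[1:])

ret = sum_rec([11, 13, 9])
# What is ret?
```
Call trace:
sum_rec(arr=[11, 13, 9])
  sum_rec(arr=[13, 9])
    sum_rec(arr=[9])
      sum_rec(arr=[])
      -> return 0
    -> return 9
  -> return 22
-> return 33

Final answer: 33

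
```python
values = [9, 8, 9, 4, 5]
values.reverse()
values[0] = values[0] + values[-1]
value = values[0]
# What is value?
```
Trace:
  values=[9, 8, 9, 4, 5]
  values=[5, 4, 9, 8, 9]
  values=[14, 4, 9, 8, 9]
  values=[14, 4, 9, 8, 9], value=14

Final answer: 14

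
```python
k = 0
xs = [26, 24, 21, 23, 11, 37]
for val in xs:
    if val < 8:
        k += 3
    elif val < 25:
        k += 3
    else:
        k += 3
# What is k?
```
Trace:
  k=0
  k=3, val=26
  k=6, val=24
  k=9, val=21
  k=12, val=23
  k=15, val=11
  k=18, val=37

Final answer: 18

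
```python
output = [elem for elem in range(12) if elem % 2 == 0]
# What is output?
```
Trace:
  elem=0
  elem=1
  elem=2
  elem=3
  elem=4
  elem=5
  elem=6
  elem=7
  elem=8
  elem=9
  elem=10
  elem=11
  output=[0, 2, 4, 6, 8, 10]

Final answer: [0, 2, 4, 6, 8, 10]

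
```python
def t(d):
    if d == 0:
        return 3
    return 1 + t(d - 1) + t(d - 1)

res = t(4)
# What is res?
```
Call trace (a repeated sub-call is expanded the first time; later identical calls just restate its return value):
t(d=4)
  t(d=3)
    t(d=2)
      t(d=1)
        t(d=0)
        -> return 3
        t(d=0)
        -> return 3
      -> return 7
      t(d=1) -> return 7  (same call as traced above)
    -> return 15
    t(d=2) -> return 15  (same call as traced above)
  -> return 31
  t(d=3) -> return 31  (same call as traced above)
-> return 63

Final answer: 63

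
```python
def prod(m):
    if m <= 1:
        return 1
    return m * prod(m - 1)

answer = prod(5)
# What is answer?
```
Call trace:
prod(m=5)
  prod(m=4)
    prod(m=3)
      prod(m=2)
        prod(m=1)
        -> return 1
      -> return 2
    -> return 6
  -> return 24
-> return 120

Final answer: 120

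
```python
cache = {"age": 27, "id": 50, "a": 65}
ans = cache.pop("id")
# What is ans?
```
Trace:
  cache={'age': 27, 'id': 50, 'a': 65}
  cache={'age': 27, 'a': 65}, ans=50

Final answer: 50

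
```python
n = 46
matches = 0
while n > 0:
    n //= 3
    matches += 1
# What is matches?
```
Trace:
  n=46
  n=46, matches=0
  n=15, matches=1
  n=5, matches=2
  n=1, matches=3
  n=0, matches=4

Final answer: 4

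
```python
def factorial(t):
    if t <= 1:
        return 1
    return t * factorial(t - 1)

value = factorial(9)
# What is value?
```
Call trace:
factorial(t=9)
  factorial(t=8)
    factorial(t=7)
      factorial(t=6)
        factorial(t=5)
          factorial(t=4)
            factorial(t=3)
              factorial(t=2)
                factorial(t=1)
                -> return 1
              -> return 2
            -> return 6
          -> return 24
        -> return 120
      -> return 720
    -> return 5040
  -> return 40320
-> return 362880

Final answer: 362880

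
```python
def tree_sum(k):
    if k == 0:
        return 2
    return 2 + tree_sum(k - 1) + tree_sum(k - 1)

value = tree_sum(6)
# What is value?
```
Call trace (a repeated sub-call is expanded the first time; later identical calls just restate its return value):
tree_sum(k=6)
  tree_sum(k=5)
    tree_sum(k=4)
      tree_sum(k=3)
        tree_sum(k=2)
          tree_sum(k=1)
            tree_sum(k=0)
            -> return 2
            tree_sum(k=0)
            -> return 2
          -> return 6
          tree_sum(k=1) -> return 6  (same call as traced above)
        -> return 14
        tree_sum(k=2) -> return 14  (same call as traced above)
      -> return 30
      tree_sum(k=3) -> return 30  (same call as traced above)
    -> return 62
    tree_sum(k=4) -> return 62  (same call as traced above)
  -> return 126
  tree_sum(k=5) -> return 126  (same call as traced above)
-> return 254

Final answer: 254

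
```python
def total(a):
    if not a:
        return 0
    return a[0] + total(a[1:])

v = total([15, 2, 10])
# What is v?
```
Call trace:
total(a=[15, 2, 10])
  total(a=[2, 10])
    total(a=[10])
      total(a=[])
      -> return 0
    -> return 10
  -> return 12
-> return 27

Final answer: 27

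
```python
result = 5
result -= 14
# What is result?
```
Trace:
  result=5
  result=-9

Final answer: -9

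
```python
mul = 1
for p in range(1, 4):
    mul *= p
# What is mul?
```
Trace:
  mul=1
  mul=1, p=1
  mul=2, p=2
  mul=6, p=3

Final answer: 6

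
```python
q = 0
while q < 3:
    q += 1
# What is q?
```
Trace:
  q=0
  q=1
  q=2
  q=3

Final answer: 3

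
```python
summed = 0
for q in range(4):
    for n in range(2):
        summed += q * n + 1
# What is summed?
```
Trace:
  summed=0
  summed=1, q=0, n=0
  summed=2, q=0, n=1
  summed=3, q=1, n=0
  summed=5, q=1, n=1
  summed=6, q=2, n=0
  summed=9, q=2, n=1
  summed=10, q=3, n=0
  summed=14, q=3, n=1

Final answer: 14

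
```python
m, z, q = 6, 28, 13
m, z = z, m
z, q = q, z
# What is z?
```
Trace:
  m=6, z=28, q=13
  m=28, z=6, q=13
  m=28, z=13, q=6

Final answer: 13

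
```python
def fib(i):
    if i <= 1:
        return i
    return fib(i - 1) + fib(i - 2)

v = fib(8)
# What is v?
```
Call trace (a repeated sub-call is expanded the first time; later identical calls just restate its return value):
fib(i=8)
  fib(i=7)
    fib(i=6)
      fib(i=5)
        fib(i=4)
          fib(i=3)
            fib(i=2)
              fib(i=1)
              -> return 1
              fib(i=0)
              -> return 0
            -> return 1
            fib(i=1)
            -> return 1
          -> return 2
          fib(i=2) -> return 1  (same call as traced above)
        -> return 3
        fib(i=3) -> return 2  (same call as traced above)
      -> return 5
      fib(i=4) -> return 3  (same call as traced above)
    -> return 8
    fib(i=5) -> return 5  (same call as traced above)
  -> return 13
  fib(i=6) -> return 8  (same call as traced above)
-> return 21

Final answer: 21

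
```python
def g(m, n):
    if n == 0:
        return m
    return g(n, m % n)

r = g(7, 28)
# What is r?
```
Call trace:
g(m=7, n=28)
  g(m=28, n=7)
    g(m=7, n=0)
    -> return 7
  -> return 7
-> return 7

Final answer: 7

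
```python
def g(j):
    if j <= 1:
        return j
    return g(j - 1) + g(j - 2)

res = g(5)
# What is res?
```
Call trace (a repeated sub-call is expanded the first time; later identical calls just restate its return value):
g(j=5)
  g(j=4)
    g(j=3)
      g(j=2)
        g(j=1)
        -> return 1
        g(j=0)
        -> return 0
      -> return 1
      g(j=1)
      -> return 1
    -> return 2
    g(j=2) -> return 1  (same call as traced above)
  -> return 3
  g(j=3) -> return 2  (same call as traced above)
-> return 5

Final answer: 5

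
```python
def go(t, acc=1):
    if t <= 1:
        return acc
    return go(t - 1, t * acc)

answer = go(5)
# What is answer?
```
Call trace:
go(t=5, acc=1)
  go(t=4, acc=5)
    go(t=3, acc=20)
      go(t=2, acc=60)
        go(t=1, acc=120)
        -> return 120
      -> return 120
    -> return 120
  -> return 120
-> return 120

Final answer: 120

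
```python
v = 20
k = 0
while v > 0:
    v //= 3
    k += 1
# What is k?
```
Trace:
  v=20
  v=20, k=0
  v=6, k=1
  v=2, k=2
  v=0, k=3

Final answer: 3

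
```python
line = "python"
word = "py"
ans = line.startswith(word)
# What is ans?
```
Trace:
  line='python'
  line='python', word='py'
  line='python', word='py', ans=True

Final answer: True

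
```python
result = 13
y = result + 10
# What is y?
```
Trace:
  result=13
  result=13, y=23

Final answer: 23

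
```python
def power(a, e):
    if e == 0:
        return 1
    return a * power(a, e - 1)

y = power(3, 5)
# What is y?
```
Call trace:
power(a=3, e=5)
  power(a=3, e=4)
    power(a=3, e=3)
      power(a=3, e=2)
        power(a=3, e=1)
          power(a=3, e=0)
          -> return 1
        -> return 3
      -> return 9
    -> return 27
  -> return 81
-> return 243

Final answer: 243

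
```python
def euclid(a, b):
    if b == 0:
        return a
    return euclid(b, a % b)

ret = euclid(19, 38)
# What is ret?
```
Call trace:
euclid(a=19, b=38)
  euclid(a=38, b=19)
    euclid(a=19, b=0)
    -> return 19
  -> return 19
-> return 19

Final answer: 19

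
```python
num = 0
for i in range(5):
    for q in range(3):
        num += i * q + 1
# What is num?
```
Trace:
  num=0
  num=1, i=0, q=0
  num=2, i=0, q=1
  num=3, i=0, q=2
  num=4, i=1, q=0
  num=6, i=1, q=1
  num=9, i=1, q=2
  num=10, i=2, q=0
  num=13, i=2, q=1
  num=18, i=2, q=2
  num=19, i=3, q=0
  num=23, i=3, q=1
  num=30, i=3, q=2
  num=31, i=4, q=0
  num=36, i=4, q=1
  num=45, i=4, q=2

Final answer: 45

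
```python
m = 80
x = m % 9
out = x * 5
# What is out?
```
Trace:
  m=80
  m=80, x=8
  m=80, x=8, out=40

Final answer: 40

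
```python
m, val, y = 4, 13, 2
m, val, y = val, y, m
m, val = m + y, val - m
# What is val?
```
Trace:
  m=4, val=13, y=2
  m=13, val=2, y=4
  m=17, val=-11, y=4

Final answer: -11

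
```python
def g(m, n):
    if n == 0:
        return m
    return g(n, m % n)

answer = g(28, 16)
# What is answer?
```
Call trace:
g(m=28, n=16)
  g(m=16, n=12)
    g(m=12, n=4)
      g(m=4, n=0)
      -> return 4
    -> return 4
  -> return 4
-> return 4

Final answer: 4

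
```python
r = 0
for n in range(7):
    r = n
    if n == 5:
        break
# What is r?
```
Trace:
  r=0
  r=0, n=0
  r=1, n=1
  r=2, n=2
  r=3, n=3
  r=4, n=4
  r=5, n=5

Final answer: 5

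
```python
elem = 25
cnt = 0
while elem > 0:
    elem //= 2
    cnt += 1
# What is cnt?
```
Trace:
  elem=25
  elem=25, cnt=0
  elem=12, cnt=1
  elem=6, cnt=2
  elem=3, cnt=3
  elem=1, cnt=4
  elem=0, cnt=5

Final answer: 5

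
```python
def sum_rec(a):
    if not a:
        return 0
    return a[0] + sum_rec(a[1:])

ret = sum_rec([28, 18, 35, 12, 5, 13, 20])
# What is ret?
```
Call trace:
sum_rec(a=[28, 18, 35, 12, 5, 13, 20])
  sum_rec(a=[18, 35, 12, 5, 13, 20])
    sum_rec(a=[35, 12, 5, 13, 20])
      sum_rec(a=[12, 5, 13, 20])
        sum_rec(a=[5, 13, 20])
          sum_rec(a=[13, 20])
            sum_rec(a=[20])
              sum_rec(a=[])
              -> return 0
            -> return 20
          -> return 33
        -> return 38
      -> return 50
    -> return 85
  -> return 103
-> return 131

Final answer: 131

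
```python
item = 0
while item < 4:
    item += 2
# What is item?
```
Trace:
  item=0
  item=2
  item=4

Final answer: 4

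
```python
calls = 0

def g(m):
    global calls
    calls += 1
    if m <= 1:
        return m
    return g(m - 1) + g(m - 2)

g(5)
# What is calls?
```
Call trace (a repeated sub-call is expanded the first time; later identical calls just restate its return value):
g(m=5)
  g(m=4)
    g(m=3)
      g(m=2)
        g(m=1)
        -> return 1
        g(m=0)
        -> return 0
      -> return 1
      g(m=1)
      -> return 1
    -> return 2
    g(m=2) -> return 1  (same call as traced above)
  -> return 3
  g(m=3) -> return 2  (same call as traced above)
-> return 5

calls is incremented once per call, so count the calls in each subtree. Let C(m) = number of calls made by g(m).
C(0) = C(1) = 1 (base case, no recursion); C(m) = 1 + C(m - 1) + C(m - 2) otherwise.
C(2) = 1 + C(1) + C(0) = 1 + 1 + 1 = 3
C(3) = 1 + C(2) + C(1) = 1 + 3 + 1 = 5
C(4) = 1 + C(3) + C(2) = 1 + 5 + 3 = 9
C(5) = 1 + C(4) + C(3) = 1 + 9 + 5 = 15
calls = C(5) = 15

Final answer: 15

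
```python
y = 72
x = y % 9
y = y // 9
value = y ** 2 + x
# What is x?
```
Trace:
  y=72
  y=72, x=0
  y=8, x=0
  y=8, x=0, value=64

Final answer: 0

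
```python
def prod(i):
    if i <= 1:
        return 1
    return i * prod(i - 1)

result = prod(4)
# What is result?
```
Call trace:
prod(i=4)
  prod(i=3)
    prod(i=2)
      prod(i=1)
      -> return 1
    -> return 2
  -> return 6
-> return 24

Final answer: 24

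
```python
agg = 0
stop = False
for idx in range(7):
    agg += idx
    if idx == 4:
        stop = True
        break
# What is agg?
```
Trace:
  agg=0
  agg=0, stop=False
  agg=0, stop=False, idx=0
  agg=1, stop=False, idx=1
  agg=3, stop=False, idx=2
  agg=6, stop=False, idx=3
  agg=10, stop=True, idx=4

Final answer: 10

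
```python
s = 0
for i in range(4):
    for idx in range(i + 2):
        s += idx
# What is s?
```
Trace:
  s=0
  s=0, i=0, idx=0
  s=1, i=0, idx=1
  s=1, i=1, idx=0
  s=2, i=1, idx=1
  s=4, i=1, idx=2
  s=4, i=2, idx=0
  s=5, i=2, idx=1
  s=7, i=2, idx=2
  s=10, i=2, idx=3
  s=10, i=3, idx=0
  s=11, i=3, idx=1
  s=13, i=3, idx=2
  s=16, i=3, idx=3
  s=20, i=3, idx=4

Final answer: 20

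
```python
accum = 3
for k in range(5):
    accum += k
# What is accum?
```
Trace:
  accum=3
  accum=3, k=0
  accum=4, k=1
  accum=6, k=2
  accum=9, k=3
  accum=13, k=4

Final answer: 13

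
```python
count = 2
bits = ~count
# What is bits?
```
Trace:
  count=2
  count=2, bits=-3

Final answer: -3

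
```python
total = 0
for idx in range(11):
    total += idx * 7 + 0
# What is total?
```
Trace:
  total=0
  total=0, idx=0
  total=7, idx=1
  total=21, idx=2
  total=42, idx=3
  total=70, idx=4
  total=105, idx=5
  total=147, idx=6
  total=196, idx=7
  total=252, idx=8
  total=315, idx=9
  total=385, idx=10

Final answer: 385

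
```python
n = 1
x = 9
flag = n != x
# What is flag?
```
Trace:
  n=1
  n=1, x=9
  n=1, x=9, flag=True

Final answer: True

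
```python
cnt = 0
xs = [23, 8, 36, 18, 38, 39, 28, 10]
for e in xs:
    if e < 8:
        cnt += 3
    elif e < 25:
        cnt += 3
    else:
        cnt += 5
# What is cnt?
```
Trace:
  cnt=0
  cnt=3, e=23
  cnt=6, e=8
  cnt=11, e=36
  cnt=14, e=18
  cnt=19, e=38
  cnt=24, e=39
  cnt=29, e=28
  cnt=32, e=10

Final answer: 32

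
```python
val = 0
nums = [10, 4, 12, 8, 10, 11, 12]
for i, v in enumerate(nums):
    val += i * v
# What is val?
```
Trace:
  val=0
  val=0, i=0, v=10
  val=4, i=1, v=4
  val=28, i=2, v=12
  val=52, i=3, v=8
  val=92, i=4, v=10
  val=147, i=5, v=11
  val=219, i=6, v=12

Final answer: 219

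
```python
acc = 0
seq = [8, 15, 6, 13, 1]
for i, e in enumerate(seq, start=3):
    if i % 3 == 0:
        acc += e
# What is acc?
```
Trace:
  acc=0
  acc=8, i=3, e=8
  acc=8, i=4, e=15
  acc=8, i=5, e=6
  acc=21, i=6, e=13
  acc=21, i=7, e=1

Final answer: 21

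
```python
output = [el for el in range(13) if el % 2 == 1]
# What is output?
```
Trace:
  el=0
  el=1
  el=2
  el=3
  el=4
  el=5
  el=6
  el=7
  el=8
  el=9
  el=10
  el=11
  el=12
  output=[1, 3, 5, 7, 9, 11]

Final answer: [1, 3, 5, 7, 9, 11]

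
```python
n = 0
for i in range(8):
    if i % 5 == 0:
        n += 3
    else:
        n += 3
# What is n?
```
Trace:
  n=0
  n=3, i=0
  n=6, i=1
  n=9, i=2
  n=12, i=3
  n=15, i=4
  n=18, i=5
  n=21, i=6
  n=24, i=7

Final answer: 24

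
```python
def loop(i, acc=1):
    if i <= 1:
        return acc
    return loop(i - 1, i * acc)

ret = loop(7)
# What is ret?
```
Call trace:
loop(i=7, acc=1)
  loop(i=6, acc=7)
    loop(i=5, acc=42)
      loop(i=4, acc=210)
        loop(i=3, acc=840)
          loop(i=2, acc=2520)
            loop(i=1, acc=5040)
            -> return 5040
          -> return 5040
        -> return 5040
      -> return 5040
    -> return 5040
  -> return 5040
-> return 5040

Final answer: 5040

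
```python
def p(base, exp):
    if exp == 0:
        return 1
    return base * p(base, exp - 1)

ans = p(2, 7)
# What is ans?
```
Call trace:
p(base=2, exp=7)
  p(base=2, exp=6)
    p(base=2, exp=5)
      p(base=2, exp=4)
        p(base=2, exp=3)
          p(base=2, exp=2)
            p(base=2, exp=1)
              p(base=2, exp=0)
              -> return 1
            -> return 2
          -> return 4
        -> return 8
      -> return 16
    -> return 32
  -> return 64
-> return 128

Final answer: 128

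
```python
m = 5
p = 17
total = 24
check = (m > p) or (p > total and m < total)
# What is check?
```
Trace:
  m=5
  m=5, p=17
  m=5, p=17, total=24
  m=5, p=17, total=24, check=False

Final answer: False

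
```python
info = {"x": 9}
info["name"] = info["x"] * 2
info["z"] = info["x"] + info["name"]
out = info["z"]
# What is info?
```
Trace:
  info={'x': 9}
  info={'x': 9, 'name': 18}
  info={'x': 9, 'name': 18, 'z': 27}
  info={'x': 9, 'name': 18, 'z': 27}, out=27

Final answer: {'x': 9, 'name': 18, 'z': 27}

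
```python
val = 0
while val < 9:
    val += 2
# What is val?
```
Trace:
  val=0
  val=2
  val=4
  val=6
  val=8
  val=10

Final answer: 10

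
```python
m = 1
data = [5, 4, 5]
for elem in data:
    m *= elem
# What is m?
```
Trace:
  m=1
  m=5, elem=5
  m=20, elem=4
  m=100, elem=5

Final answer: 100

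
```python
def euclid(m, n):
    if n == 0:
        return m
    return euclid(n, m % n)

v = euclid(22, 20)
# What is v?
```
Call trace:
euclid(m=22, n=20)
  euclid(m=20, n=2)
    euclid(m=2, n=0)
    -> return 2
  -> return 2
-> return 2

Final answer: 2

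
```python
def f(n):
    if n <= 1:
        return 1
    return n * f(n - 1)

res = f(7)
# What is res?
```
Call trace:
f(n=7)
  f(n=6)
    f(n=5)
      f(n=4)
        f(n=3)
          f(n=2)
            f(n=1)
            -> return 1
          -> return 2
        -> return 6
      -> return 24
    -> return 120
  -> return 720
-> return 5040

Final answer: 5040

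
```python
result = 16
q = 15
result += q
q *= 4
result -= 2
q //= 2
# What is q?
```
Trace:
  result=16
  result=16, q=15
  result=31, q=15
  result=31, q=60
  result=29, q=60
  result=29, q=30

Final answer: 30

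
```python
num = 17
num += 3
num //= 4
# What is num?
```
Trace:
  num=17
  num=20
  num=5

Final answer: 5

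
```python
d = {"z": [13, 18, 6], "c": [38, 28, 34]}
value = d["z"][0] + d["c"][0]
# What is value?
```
Trace:
  d={'z': [13, 18, 6], 'c': [38, 28, 34]}
  d={'z': [13, 18, 6], 'c': [38, 28, 34]}, value=51

Final answer: 51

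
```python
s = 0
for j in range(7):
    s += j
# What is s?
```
Trace:
  s=0
  s=0, j=0
  s=1, j=1
  s=3, j=2
  s=6, j=3
  s=10, j=4
  s=15, j=5
  s=21, j=6

Final answer: 21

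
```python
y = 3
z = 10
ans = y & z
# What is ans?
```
Trace:
  y=3
  y=3, z=10
  y=3, z=10, ans=2

Final answer: 2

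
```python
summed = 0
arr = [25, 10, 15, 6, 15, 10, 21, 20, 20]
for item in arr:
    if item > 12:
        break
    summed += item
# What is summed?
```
Trace:
  summed=0
  summed=0, item=25

Final answer: 0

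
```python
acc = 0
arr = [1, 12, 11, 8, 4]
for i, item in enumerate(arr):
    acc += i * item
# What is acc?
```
Trace:
  acc=0
  acc=0, i=0, item=1
  acc=12, i=1, item=12
  acc=34, i=2, item=11
  acc=58, i=3, item=8
  acc=74, i=4, item=4

Final answer: 74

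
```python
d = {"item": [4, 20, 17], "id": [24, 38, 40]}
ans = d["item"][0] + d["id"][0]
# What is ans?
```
Trace:
  d={'item': [4, 20, 17], 'id': [24, 38, 40]}
  d={'item': [4, 20, 17], 'id': [24, 38, 40]}, ans=28

Final answer: 28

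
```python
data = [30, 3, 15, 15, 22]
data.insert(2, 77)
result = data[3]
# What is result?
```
Trace:
  data=[30, 3, 15, 15, 22]
  data=[30, 3, 77, 15, 15, 22]
  data=[30, 3, 77, 15, 15, 22], result=15

Final answer: 15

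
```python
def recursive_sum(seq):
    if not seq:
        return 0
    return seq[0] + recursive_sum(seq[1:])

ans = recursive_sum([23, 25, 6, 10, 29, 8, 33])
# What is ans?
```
Call trace:
recursive_sum(seq=[23, 25, 6, 10, 29, 8, 33])
  recursive_sum(seq=[25, 6, 10, 29, 8, 33])
    recursive_sum(seq=[6, 10, 29, 8, 33])
      recursive_sum(seq=[10, 29, 8, 33])
        recursive_sum(seq=[29, 8, 33])
          recursive_sum(seq=[8, 33])
            recursive_sum(seq=[33])
              recursive_sum(seq=[])
              -> return 0
            -> return 33
          -> return 41
        -> return 70
      -> return 80
    -> return 86
  -> return 111
-> return 134

Final answer: 134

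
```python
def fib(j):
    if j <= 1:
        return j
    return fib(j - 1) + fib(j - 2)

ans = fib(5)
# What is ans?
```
Call trace (a repeated sub-call is expanded the first time; later identical calls just restate its return value):
fib(j=5)
  fib(j=4)
    fib(j=3)
      fib(j=2)
        fib(j=1)
        -> return 1
        fib(j=0)
        -> return 0
      -> return 1
      fib(j=1)
      -> return 1
    -> return 2
    fib(j=2) -> return 1  (same call as traced above)
  -> return 3
  fib(j=3) -> return 2  (same call as traced above)
-> return 5

Final answer: 5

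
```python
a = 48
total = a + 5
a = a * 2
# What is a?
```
Trace:
  a=48
  a=48, total=53
  a=96, total=53

Final answer: 96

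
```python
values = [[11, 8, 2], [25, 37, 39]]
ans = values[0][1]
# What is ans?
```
Trace:
  values=[[11, 8, 2], [25, 37, 39]]
  values=[[11, 8, 2], [25, 37, 39]], ans=8

Final answer: 8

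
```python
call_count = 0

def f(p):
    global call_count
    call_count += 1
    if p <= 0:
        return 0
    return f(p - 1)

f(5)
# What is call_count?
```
Call trace:
f(p=5)
  f(p=4)
    f(p=3)
      f(p=2)
        f(p=1)
          f(p=0)
          -> return 0
        -> return 0
      -> return 0
    -> return 0
  -> return 0
-> return 0

call_count is incremented once per call. f is entered once for each p = 5, 4, 3, 2, 1, 0 (the p <= 0 call returns without recursing), i.e. 5 + 1 calls.
call_count = 6

Final answer: 6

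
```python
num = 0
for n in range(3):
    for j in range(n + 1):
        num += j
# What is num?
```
Trace:
  num=0
  num=0, n=0, j=0
  num=0, n=1, j=0
  num=1, n=1, j=1
  num=1, n=2, j=0
  num=2, n=2, j=1
  num=4, n=2, j=2

Final answer: 4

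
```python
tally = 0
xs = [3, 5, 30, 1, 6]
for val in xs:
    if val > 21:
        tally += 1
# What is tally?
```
Trace:
  tally=0
  tally=0, val=3
  tally=0, val=5
  tally=1, val=30
  tally=1, val=1
  tally=1, val=6

Final answer: 1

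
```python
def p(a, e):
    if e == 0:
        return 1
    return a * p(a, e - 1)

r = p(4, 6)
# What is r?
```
Call trace:
p(a=4, e=6)
  p(a=4, e=5)
    p(a=4, e=4)
      p(a=4, e=3)
        p(a=4, e=2)
          p(a=4, e=1)
            p(a=4, e=0)
            -> return 1
          -> return 4
        -> return 16
      -> return 64
    -> return 256
  -> return 1024
-> return 4096

Final answer: 4096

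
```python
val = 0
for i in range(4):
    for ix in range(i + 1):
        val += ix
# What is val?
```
Trace:
  val=0
  val=0, i=0, ix=0
  val=0, i=1, ix=0
  val=1, i=1, ix=1
  val=1, i=2, ix=0
  val=2, i=2, ix=1
  val=4, i=2, ix=2
  val=4, i=3, ix=0
  val=5, i=3, ix=1
  val=7, i=3, ix=2
  val=10, i=3, ix=3

Final answer: 10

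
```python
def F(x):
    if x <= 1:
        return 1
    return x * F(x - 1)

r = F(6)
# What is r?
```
Call trace:
F(x=6)
  F(x=5)
    F(x=4)
      F(x=3)
        F(x=2)
          F(x=1)
          -> return 1
        -> return 2
      -> return 6
    -> return 24
  -> return 120
-> return 720

Final answer: 720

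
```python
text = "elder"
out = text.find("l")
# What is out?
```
Trace:
  text='elder'
  text='elder', out=1

Final answer: 1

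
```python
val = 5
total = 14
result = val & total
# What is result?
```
Trace:
  val=5
  val=5, total=14
  val=5, total=14, result=4

Final answer: 4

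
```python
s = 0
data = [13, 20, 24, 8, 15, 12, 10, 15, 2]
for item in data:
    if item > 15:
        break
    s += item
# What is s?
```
Trace:
  s=0
  s=13, item=13
  s=13, item=20

Final answer: 13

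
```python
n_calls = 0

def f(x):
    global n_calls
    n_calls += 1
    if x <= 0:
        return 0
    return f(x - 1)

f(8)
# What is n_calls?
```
Call trace:
f(x=8)
  f(x=7)
    f(x=6)
      f(x=5)
        f(x=4)
          f(x=3)
            f(x=2)
              f(x=1)
                f(x=0)
                -> return 0
              -> return 0
            -> return 0
          -> return 0
        -> return 0
      -> return 0
    -> return 0
  -> return 0
-> return 0

n_calls is incremented once per call. f is entered once for each x = 8, 7, 6, 5, 4, 3, 2, 1, 0 (the x <= 0 call returns without recursing), i.e. 8 + 1 calls.
n_calls = 9

Final answer: 9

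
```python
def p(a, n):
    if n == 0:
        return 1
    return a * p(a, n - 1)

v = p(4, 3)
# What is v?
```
Call trace:
p(a=4, n=3)
  p(a=4, n=2)
    p(a=4, n=1)
      p(a=4, n=0)
      -> return 1
    -> return 4
  -> return 16
-> return 64

Final answer: 64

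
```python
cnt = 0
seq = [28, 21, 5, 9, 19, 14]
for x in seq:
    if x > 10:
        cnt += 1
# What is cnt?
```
Trace:
  cnt=0
  cnt=1, x=28
  cnt=2, x=21
  cnt=2, x=5
  cnt=2, x=9
  cnt=3, x=19
  cnt=4, x=14

Final answer: 4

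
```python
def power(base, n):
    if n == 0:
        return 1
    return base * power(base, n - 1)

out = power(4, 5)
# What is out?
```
Call trace:
power(base=4, n=5)
  power(base=4, n=4)
    power(base=4, n=3)
      power(base=4, n=2)
        power(base=4, n=1)
          power(base=4, n=0)
          -> return 1
        -> return 4
      -> return 16
    -> return 64
  -> return 256
-> return 1024

Final answer: 1024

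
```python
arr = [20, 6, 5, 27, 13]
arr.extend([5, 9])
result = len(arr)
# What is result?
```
Trace:
  arr=[20, 6, 5, 27, 13]
  arr=[20, 6, 5, 27, 13, 5, 9]
  arr=[20, 6, 5, 27, 13, 5, 9], result=7

Final answer: 7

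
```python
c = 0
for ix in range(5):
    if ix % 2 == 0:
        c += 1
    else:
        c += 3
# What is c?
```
Trace:
  c=0
  c=1, ix=0
  c=4, ix=1
  c=5, ix=2
  c=8, ix=3
  c=9, ix=4

Final answer: 9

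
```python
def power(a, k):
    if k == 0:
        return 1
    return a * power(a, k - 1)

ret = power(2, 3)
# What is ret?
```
Call trace:
power(a=2, k=3)
  power(a=2, k=2)
    power(a=2, k=1)
      power(a=2, k=0)
      -> return 1
    -> return 2
  -> return 4
-> return 8

Final answer: 8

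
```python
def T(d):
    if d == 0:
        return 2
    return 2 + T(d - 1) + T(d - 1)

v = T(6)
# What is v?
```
Call trace (a repeated sub-call is expanded the first time; later identical calls just restate its return value):
T(d=6)
  T(d=5)
    T(d=4)
      T(d=3)
        T(d=2)
          T(d=1)
            T(d=0)
            -> return 2
            T(d=0)
            -> return 2
          -> return 6
          T(d=1) -> return 6  (same call as traced above)
        -> return 14
        T(d=2) -> return 14  (same call as traced above)
      -> return 30
      T(d=3) -> return 30  (same call as traced above)
    -> return 62
    T(d=4) -> return 62  (same call as traced above)
  -> return 126
  T(d=5) -> return 126  (same call as traced above)
-> return 254

Final answer: 254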